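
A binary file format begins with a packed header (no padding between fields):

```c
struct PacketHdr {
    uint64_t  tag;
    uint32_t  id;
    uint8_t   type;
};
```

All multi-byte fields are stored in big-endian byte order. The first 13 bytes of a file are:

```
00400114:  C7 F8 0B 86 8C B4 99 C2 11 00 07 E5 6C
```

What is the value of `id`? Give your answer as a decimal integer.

`id` follows `tag` (8 bytes), so it starts at byte offset 8 and occupies 4 bytes.
Bytes at offsets 8..11: 11 00 07 E5.
Big-endian stores the most-significant byte at the lowest address.
The bytes are already most-significant first: 0x110007E5.
0x110007E5 = 285214693.

285214693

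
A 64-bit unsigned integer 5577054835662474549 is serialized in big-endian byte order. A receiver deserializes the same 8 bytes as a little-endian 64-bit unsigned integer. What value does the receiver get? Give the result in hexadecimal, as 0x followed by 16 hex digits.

5577054835662474549 in 64-bit hexadecimal is 0x4D65ADD314894D35.
Stored big-endian, the bytes at ascending addresses are 4D 65 AD D3 14 89 4D 35.
Read back as little-endian, the first byte is least significant, giving 0x354D8914D3AD654D.

0x354D8914D3AD654D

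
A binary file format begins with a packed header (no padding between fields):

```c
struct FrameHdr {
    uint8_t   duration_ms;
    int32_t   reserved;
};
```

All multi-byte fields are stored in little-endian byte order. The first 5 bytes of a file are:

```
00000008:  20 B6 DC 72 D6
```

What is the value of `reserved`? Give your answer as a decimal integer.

`reserved` follows `duration_ms` (1 byte), so it starts at byte offset 1 and occupies 4 bytes.
Bytes at offsets 1..4: B6 DC 72 D6.
Little-endian: lowest address holds the least-significant byte.
Reassemble most-significant byte first: D6 72 DC B6 → 0xD672DCB6.
Top bit is set, so as a signed 32-bit value this is 0xD672DCB6 − 2^32 = -697115466.

-697115466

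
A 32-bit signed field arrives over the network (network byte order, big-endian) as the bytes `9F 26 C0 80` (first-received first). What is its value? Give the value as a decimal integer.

-1624850304

In big-endian order the high byte comes first in memory.
The bytes are already most-significant first: 0x9F26C080.
Top bit is set, so as a signed 32-bit value this is 0x9F26C080 − 2^32 = -1624850304.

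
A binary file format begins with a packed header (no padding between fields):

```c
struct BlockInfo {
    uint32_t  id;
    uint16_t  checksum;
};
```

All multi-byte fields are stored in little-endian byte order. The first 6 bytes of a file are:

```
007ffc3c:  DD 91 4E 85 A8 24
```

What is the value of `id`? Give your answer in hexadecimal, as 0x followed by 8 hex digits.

`id` is the first field, at byte offset 0, occupying 4 bytes.
Bytes at offsets 0..3: DD 91 4E 85.
Little-endian: lowest address holds the least-significant byte.
Reassemble most-significant byte first: 85 4E 91 DD → 0x854E91DD.

0x854E91DD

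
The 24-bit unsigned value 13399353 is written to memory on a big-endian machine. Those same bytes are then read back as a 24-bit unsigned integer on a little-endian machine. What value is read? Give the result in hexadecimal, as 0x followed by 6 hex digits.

0x3975CC

13399353 in 24-bit hexadecimal is 0xCC7539.
Stored big-endian, the bytes at ascending addresses are CC 75 39.
Read back as little-endian, the first byte is least significant, giving 0x3975CC.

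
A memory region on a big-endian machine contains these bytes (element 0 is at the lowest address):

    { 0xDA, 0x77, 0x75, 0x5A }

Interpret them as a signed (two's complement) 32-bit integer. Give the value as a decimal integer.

-629705382

In big-endian order the high byte comes first in memory.
The bytes are already most-significant first: 0xDA77755A.
Top bit is set, so as a signed 32-bit value this is 0xDA77755A − 2^32 = -629705382.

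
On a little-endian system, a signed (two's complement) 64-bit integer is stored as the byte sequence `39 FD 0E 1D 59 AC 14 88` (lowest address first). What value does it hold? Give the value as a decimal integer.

-8641092286277550791

In little-endian order the low byte comes first in memory.
Reassemble most-significant byte first: 88 14 AC 59 1D 0E FD 39 → 0x8814AC591D0EFD39.
Top bit is set, so as a signed 64-bit value this is 0x8814AC591D0EFD39 − 2^64 = -8641092286277550791.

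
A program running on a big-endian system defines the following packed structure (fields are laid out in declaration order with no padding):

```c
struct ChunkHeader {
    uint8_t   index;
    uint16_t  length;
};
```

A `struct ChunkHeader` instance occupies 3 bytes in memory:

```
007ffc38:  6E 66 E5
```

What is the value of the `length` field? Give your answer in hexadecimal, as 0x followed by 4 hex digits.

`length` follows `index` (1 byte), so it starts at byte offset 1 and occupies 2 bytes.
Bytes at offsets 1..2: 66 E5.
Big-endian: lowest address holds the most-significant byte.
The bytes are already most-significant first: 0x66E5.

0x66E5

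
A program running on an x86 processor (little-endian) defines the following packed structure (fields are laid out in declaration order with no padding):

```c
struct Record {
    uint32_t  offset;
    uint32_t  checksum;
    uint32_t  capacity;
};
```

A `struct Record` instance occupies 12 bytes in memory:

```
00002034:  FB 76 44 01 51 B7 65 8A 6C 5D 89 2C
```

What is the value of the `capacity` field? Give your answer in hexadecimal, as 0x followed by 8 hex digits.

0x2C895D6C

`capacity` follows `offset` (4 B), `checksum` (4 B), so it starts at offset 4 + 4 = 8 and occupies 4 bytes.
Bytes at offsets 8..11: 6C 5D 89 2C.
Little-endian stores the least-significant byte at the lowest address.
Reassemble most-significant byte first: 2C 89 5D 6C → 0x2C895D6C.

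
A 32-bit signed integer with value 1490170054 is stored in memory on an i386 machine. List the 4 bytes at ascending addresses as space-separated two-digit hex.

C6 30 D2 58

1490170054 in hexadecimal, padded to 32 bits, is 0x58D230C6.
Split into bytes (most-significant first): 58 D2 30 C6.
In little-endian order the low byte comes first in memory.
So at ascending addresses the bytes are C6 30 D2 58.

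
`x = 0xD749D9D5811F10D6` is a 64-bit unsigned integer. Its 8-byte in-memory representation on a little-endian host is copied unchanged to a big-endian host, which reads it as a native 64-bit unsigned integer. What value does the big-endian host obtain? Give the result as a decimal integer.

Stored little-endian, the bytes at ascending addresses are D6 10 1F 81 D5 D9 49 D7.
Read back as big-endian, the last byte is least significant, giving 0xD6101F81D5D949D7.
0xD6101F81D5D949D7 = 15424863366242978263.

15424863366242978263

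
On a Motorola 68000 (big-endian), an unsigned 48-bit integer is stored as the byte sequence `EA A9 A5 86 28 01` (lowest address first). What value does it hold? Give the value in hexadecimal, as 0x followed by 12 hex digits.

Big-endian stores the most-significant byte at the lowest address.
The bytes are already most-significant first: 0xEAA9A5862801.

0xEAA9A5862801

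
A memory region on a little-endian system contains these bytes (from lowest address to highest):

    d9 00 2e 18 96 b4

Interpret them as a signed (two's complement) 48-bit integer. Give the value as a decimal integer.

-82918232948519

In little-endian order the low byte comes first in memory.
Reassemble most-significant byte first: B4 96 18 2E 00 D9 → 0xB496182E00D9.
Top bit is set, so as a signed 48-bit value this is 0xB496182E00D9 − 2^48 = -82918232948519.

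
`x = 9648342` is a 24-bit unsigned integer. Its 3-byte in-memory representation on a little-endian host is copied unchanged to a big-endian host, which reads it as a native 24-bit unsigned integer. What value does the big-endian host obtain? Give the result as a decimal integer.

14039187

9648342 in 24-bit hexadecimal is 0x9338D6.
Stored little-endian, the bytes at ascending addresses are D6 38 93.
Read back as big-endian, the last byte is least significant, giving 0xD63893.
0xD63893 = 14039187.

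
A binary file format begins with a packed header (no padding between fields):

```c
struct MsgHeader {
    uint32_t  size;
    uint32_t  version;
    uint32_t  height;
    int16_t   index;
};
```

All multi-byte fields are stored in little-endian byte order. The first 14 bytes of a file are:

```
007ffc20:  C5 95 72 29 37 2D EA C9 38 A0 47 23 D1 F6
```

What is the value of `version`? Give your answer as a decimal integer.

`version` follows `size` (4 bytes), so it starts at byte offset 4 and occupies 4 bytes.
Bytes at offsets 4..7: 37 2D EA C9.
Little-endian stores the least-significant byte at the lowest address.
Reassemble most-significant byte first: C9 EA 2D 37 → 0xC9EA2D37.
0xC9EA2D37 = 3387567415.

3387567415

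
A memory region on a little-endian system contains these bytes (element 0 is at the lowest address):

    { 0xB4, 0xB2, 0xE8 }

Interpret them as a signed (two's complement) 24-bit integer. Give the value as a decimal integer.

Little-endian stores the least-significant byte at the lowest address.
Reassemble most-significant byte first: E8 B2 B4 → 0xE8B2B4.
Top bit is set, so as a signed 24-bit value this is 0xE8B2B4 − 2^24 = -1527116.

-1527116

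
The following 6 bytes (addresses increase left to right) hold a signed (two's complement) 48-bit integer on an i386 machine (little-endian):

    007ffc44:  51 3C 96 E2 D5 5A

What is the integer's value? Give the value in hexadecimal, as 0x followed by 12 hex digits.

0x5AD5E2963C51

Little-endian stores the least-significant byte at the lowest address.
Reassemble most-significant byte first: 5A D5 E2 96 3C 51 → 0x5AD5E2963C51.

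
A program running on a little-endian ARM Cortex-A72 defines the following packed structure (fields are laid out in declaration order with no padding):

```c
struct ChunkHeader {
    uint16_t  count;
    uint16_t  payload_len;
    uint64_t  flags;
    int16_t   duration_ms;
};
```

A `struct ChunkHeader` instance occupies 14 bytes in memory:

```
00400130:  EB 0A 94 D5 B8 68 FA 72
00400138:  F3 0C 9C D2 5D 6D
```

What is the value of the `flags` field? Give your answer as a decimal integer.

`flags` follows `count` (2 B), `payload_len` (2 B), so it starts at offset 2 + 2 = 4 and occupies 8 bytes.
Bytes at offsets 4..11: B8 68 FA 72 F3 0C 9C D2.
Little-endian: lowest address holds the least-significant byte.
Reassemble most-significant byte first: D2 9C 0C F3 72 FA 68 B8 → 0xD29C0CF372FA68B8.
0xD29C0CF372FA68B8 = 15176019084077328568.

15176019084077328568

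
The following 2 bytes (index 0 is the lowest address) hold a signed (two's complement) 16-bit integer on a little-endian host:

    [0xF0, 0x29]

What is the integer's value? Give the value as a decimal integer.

In little-endian order the low byte comes first in memory.
Reassemble most-significant byte first: 29 F0 → 0x29F0.
0x29F0 = 10736.

10736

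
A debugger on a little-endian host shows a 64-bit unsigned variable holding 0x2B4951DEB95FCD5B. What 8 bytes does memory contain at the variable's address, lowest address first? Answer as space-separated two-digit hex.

Split into bytes (most-significant first): 2B 49 51 DE B9 5F CD 5B.
In little-endian order the low byte comes first in memory.
So at ascending addresses the bytes are 5B CD 5F B9 DE 51 49 2B.

5B CD 5F B9 DE 51 49 2B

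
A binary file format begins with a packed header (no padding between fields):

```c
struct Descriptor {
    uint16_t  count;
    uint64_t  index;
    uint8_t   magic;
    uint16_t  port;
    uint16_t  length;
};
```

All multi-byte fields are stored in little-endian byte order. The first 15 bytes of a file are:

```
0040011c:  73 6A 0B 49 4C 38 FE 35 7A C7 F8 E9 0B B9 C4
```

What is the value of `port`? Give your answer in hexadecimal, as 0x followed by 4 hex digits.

0x0BE9

`port` follows `count` (2 B), `index` (8 B), `magic` (1 B), so it starts at offset 2 + 8 + 1 = 11 and occupies 2 bytes.
Bytes at offsets 11..12: E9 0B.
In little-endian order the low byte comes first in memory.
Reassemble most-significant byte first: 0B E9 → 0x0BE9.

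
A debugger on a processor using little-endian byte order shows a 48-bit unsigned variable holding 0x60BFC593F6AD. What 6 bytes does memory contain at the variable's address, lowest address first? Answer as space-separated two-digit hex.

AD F6 93 C5 BF 60

Split into bytes (most-significant first): 60 BF C5 93 F6 AD.
Little-endian: lowest address holds the least-significant byte.
So at ascending addresses the bytes are AD F6 93 C5 BF 60.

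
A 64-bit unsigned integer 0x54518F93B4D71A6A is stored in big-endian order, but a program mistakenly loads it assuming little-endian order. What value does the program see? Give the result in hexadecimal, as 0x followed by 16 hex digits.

0x6A1AD7B4938F5154

Stored big-endian, the bytes at ascending addresses are 54 51 8F 93 B4 D7 1A 6A.
Read back as little-endian, the first byte is least significant, giving 0x6A1AD7B4938F5154.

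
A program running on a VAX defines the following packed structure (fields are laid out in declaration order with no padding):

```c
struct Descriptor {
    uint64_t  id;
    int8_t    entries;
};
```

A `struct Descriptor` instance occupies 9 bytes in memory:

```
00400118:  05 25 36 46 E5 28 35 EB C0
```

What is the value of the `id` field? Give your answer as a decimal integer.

`id` is the first field, at byte offset 0, occupying 8 bytes.
Bytes at offsets 0..7: 05 25 36 46 E5 28 35 EB.
Little-endian: lowest address holds the least-significant byte.
Reassemble most-significant byte first: EB 35 28 E5 46 36 25 05 → 0xEB3528E546362505.
0xEB3528E546362505 = 16948497737869305093.

16948497737869305093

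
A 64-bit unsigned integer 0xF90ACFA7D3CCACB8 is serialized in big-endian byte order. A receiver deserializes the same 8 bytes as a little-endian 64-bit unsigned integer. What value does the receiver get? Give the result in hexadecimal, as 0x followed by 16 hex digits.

0xB8ACCCD3A7CF0AF9

Stored big-endian, the bytes at ascending addresses are F9 0A CF A7 D3 CC AC B8.
Read back as little-endian, the first byte is least significant, giving 0xB8ACCCD3A7CF0AF9.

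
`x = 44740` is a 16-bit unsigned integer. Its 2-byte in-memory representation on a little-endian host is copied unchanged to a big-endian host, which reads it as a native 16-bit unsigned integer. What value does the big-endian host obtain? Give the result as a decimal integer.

44740 in 16-bit hexadecimal is 0xAEC4.
Stored little-endian, the bytes at ascending addresses are C4 AE.
Read back as big-endian, the last byte is least significant, giving 0xC4AE.
0xC4AE = 50350.

50350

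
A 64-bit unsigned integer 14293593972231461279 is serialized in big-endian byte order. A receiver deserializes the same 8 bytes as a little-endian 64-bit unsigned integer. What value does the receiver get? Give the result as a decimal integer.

11482355711557197254

14293593972231461279 in 64-bit hexadecimal is 0xC65D0BFCAE85599F.
Stored big-endian, the bytes at ascending addresses are C6 5D 0B FC AE 85 59 9F.
Read back as little-endian, the first byte is least significant, giving 0x9F5985AEFC0B5DC6.
0x9F5985AEFC0B5DC6 = 11482355711557197254.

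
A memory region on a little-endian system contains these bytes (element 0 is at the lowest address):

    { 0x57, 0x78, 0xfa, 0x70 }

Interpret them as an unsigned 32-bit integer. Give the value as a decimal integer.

Little-endian: lowest address holds the least-significant byte.
Reassemble most-significant byte first: 70 FA 78 57 → 0x70FA7857.
0x70FA7857 = 1895462999.

1895462999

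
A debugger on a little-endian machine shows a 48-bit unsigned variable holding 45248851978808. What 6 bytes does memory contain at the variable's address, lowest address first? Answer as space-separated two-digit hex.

45248851978808 in hexadecimal, padded to 48 bits, is 0x292751BFAA38.
Split into bytes (most-significant first): 29 27 51 BF AA 38.
In little-endian order the low byte comes first in memory.
So at ascending addresses the bytes are 38 AA BF 51 27 29.

38 AA BF 51 27 29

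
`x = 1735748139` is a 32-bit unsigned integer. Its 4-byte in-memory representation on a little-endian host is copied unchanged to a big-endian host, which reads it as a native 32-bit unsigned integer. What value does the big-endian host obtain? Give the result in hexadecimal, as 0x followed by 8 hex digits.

1735748139 in 32-bit hexadecimal is 0x67756A2B.
Stored little-endian, the bytes at ascending addresses are 2B 6A 75 67.
Read back as big-endian, the last byte is least significant, giving 0x2B6A7567.

0x2B6A7567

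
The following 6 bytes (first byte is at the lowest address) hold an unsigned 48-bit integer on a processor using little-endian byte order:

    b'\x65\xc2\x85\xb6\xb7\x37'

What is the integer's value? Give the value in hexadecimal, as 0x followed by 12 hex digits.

Little-endian stores the least-significant byte at the lowest address.
Reassemble most-significant byte first: 37 B7 B6 85 C2 65 → 0x37B7B685C265.

0x37B7B685C265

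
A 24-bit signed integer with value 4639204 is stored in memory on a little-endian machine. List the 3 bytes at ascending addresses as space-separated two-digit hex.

4639204 in hexadecimal, padded to 24 bits, is 0x46C9E4.
Split into bytes (most-significant first): 46 C9 E4.
In little-endian order the low byte comes first in memory.
So at ascending addresses the bytes are E4 C9 46.

E4 C9 46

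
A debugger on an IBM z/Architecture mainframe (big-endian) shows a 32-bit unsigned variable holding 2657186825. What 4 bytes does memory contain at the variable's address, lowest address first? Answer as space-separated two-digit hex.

9E 61 74 09

2657186825 in hexadecimal, padded to 32 bits, is 0x9E617409.
Split into bytes (most-significant first): 9E 61 74 09.
Big-endian stores the most-significant byte at the lowest address.
So the memory order matches the most-significant-first order: 9E 61 74 09.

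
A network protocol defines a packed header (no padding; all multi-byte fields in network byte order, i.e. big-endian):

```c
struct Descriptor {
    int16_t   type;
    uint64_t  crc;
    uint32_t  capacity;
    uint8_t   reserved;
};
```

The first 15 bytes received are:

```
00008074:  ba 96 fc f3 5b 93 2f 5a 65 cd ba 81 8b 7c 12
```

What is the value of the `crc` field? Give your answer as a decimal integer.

`crc` follows `type` (2 bytes), so it starts at byte offset 2 and occupies 8 bytes.
Bytes at offsets 2..9: FC F3 5B 93 2F 5A 65 CD.
Big-endian: lowest address holds the most-significant byte.
The bytes are already most-significant first: 0xFCF35B932F5A65CD.
0xFCF35B932F5A65CD = 18227012804611302861.

18227012804611302861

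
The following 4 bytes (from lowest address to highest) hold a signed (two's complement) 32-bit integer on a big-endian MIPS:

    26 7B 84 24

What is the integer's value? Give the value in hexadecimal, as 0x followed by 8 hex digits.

0x267B8424

Big-endian: lowest address holds the most-significant byte.
The bytes are already most-significant first: 0x267B8424.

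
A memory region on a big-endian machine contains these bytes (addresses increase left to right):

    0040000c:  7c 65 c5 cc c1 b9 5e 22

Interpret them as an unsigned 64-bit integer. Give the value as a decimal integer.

Big-endian: lowest address holds the most-significant byte.
The bytes are already most-significant first: 0x7C65C5CCC1B95E22.
0x7C65C5CCC1B95E22 = 8963788116564991522.

8963788116564991522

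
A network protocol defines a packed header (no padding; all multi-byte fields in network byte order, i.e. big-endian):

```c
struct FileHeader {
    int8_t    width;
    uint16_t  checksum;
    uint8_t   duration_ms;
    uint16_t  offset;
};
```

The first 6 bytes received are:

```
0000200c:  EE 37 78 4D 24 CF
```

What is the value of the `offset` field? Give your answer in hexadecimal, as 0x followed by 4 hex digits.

0x24CF

`offset` follows `width` (1 B), `checksum` (2 B), `duration_ms` (1 B), so it starts at offset 1 + 2 + 1 = 4 and occupies 2 bytes.
Bytes at offsets 4..5: 24 CF.
Big-endian stores the most-significant byte at the lowest address.
The bytes are already most-significant first: 0x24CF.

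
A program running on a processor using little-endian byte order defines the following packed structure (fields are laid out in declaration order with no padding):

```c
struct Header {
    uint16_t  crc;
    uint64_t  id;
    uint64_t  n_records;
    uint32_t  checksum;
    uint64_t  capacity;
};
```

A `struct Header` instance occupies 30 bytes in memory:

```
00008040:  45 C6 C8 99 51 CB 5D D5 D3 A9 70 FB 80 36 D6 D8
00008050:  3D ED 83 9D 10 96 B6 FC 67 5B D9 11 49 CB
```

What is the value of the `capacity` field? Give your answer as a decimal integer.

`capacity` follows `crc` (2 B), `id` (8 B), `n_records` (8 B), `checksum` (4 B), so it starts at offset 2 + 8 + 8 + 4 = 22 and occupies 8 bytes.
Bytes at offsets 22..29: B6 FC 67 5B D9 11 49 CB.
In little-endian order the low byte comes first in memory.
Reassemble most-significant byte first: CB 49 11 D9 5B 67 FC B6 → 0xCB4911D95B67FCB6.
0xCB4911D95B67FCB6 = 14648258888238365878.

14648258888238365878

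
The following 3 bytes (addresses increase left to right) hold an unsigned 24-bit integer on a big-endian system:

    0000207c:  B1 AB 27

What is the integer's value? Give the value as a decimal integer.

11643687

Big-endian stores the most-significant byte at the lowest address.
The bytes are already most-significant first: 0xB1AB27.
0xB1AB27 = 11643687.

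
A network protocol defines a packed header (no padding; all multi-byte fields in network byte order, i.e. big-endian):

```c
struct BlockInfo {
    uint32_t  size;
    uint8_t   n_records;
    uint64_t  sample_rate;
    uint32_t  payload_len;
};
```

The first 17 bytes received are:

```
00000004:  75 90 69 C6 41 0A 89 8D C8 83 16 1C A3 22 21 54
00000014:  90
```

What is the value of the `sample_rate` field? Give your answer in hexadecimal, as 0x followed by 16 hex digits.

0x0A898DC883161CA3

`sample_rate` follows `size` (4 B), `n_records` (1 B), so it starts at offset 4 + 1 = 5 and occupies 8 bytes.
Bytes at offsets 5..12: 0A 89 8D C8 83 16 1C A3.
In big-endian order the high byte comes first in memory.
The bytes are already most-significant first: 0x0A898DC883161CA3.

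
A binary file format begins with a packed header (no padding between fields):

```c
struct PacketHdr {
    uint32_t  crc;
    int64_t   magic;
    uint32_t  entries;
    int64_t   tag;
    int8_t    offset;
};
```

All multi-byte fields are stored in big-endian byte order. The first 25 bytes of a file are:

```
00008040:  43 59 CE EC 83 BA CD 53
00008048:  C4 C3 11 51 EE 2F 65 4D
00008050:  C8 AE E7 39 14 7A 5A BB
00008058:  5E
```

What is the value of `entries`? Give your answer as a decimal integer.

3996083533

`entries` follows `crc` (4 B), `magic` (8 B), so it starts at offset 4 + 8 = 12 and occupies 4 bytes.
Bytes at offsets 12..15: EE 2F 65 4D.
In big-endian order the high byte comes first in memory.
The bytes are already most-significant first: 0xEE2F654D.
0xEE2F654D = 3996083533.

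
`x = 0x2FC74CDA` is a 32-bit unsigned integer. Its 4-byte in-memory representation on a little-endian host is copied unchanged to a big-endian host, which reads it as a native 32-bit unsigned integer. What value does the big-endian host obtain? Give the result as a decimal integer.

3662464815

Stored little-endian, the bytes at ascending addresses are DA 4C C7 2F.
Read back as big-endian, the last byte is least significant, giving 0xDA4CC72F.
0xDA4CC72F = 3662464815.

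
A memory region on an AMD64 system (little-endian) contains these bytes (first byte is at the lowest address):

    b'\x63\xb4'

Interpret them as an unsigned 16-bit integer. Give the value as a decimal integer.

Little-endian stores the least-significant byte at the lowest address.
Reassemble most-significant byte first: B4 63 → 0xB463.
0xB463 = 46179.

46179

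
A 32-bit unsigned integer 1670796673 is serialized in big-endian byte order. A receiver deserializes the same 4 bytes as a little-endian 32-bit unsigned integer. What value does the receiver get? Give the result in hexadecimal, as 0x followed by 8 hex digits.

1670796673 in 32-bit hexadecimal is 0x63965581.
Stored big-endian, the bytes at ascending addresses are 63 96 55 81.
Read back as little-endian, the first byte is least significant, giving 0x81559663.

0x81559663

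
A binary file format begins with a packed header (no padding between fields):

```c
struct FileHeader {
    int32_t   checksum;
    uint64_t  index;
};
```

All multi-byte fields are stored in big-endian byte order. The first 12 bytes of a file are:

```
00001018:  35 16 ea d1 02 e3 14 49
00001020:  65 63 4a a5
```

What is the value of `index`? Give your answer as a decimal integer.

208032313255348901

`index` follows `checksum` (4 bytes), so it starts at byte offset 4 and occupies 8 bytes.
Bytes at offsets 4..11: 02 E3 14 49 65 63 4A A5.
Big-endian: lowest address holds the most-significant byte.
The bytes are already most-significant first: 0x02E3144965634AA5.
0x02E3144965634AA5 = 208032313255348901.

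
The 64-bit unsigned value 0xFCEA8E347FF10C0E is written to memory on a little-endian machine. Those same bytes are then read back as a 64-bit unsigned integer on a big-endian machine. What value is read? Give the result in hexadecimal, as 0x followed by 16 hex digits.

Stored little-endian, the bytes at ascending addresses are 0E 0C F1 7F 34 8E EA FC.
Read back as big-endian, the last byte is least significant, giving 0x0E0CF17F348EEAFC.

0x0E0CF17F348EEAFC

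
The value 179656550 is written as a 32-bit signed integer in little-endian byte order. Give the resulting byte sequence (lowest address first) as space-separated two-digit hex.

66 57 B5 0A

179656550 in hexadecimal, padded to 32 bits, is 0x0AB55766.
Split into bytes (most-significant first): 0A B5 57 66.
In little-endian order the low byte comes first in memory.
So at ascending addresses the bytes are 66 57 B5 0A.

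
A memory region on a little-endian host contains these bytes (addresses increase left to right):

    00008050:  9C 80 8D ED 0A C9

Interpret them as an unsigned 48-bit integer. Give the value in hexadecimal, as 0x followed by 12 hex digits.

0xC90AED8D809C

In little-endian order the low byte comes first in memory.
Reassemble most-significant byte first: C9 0A ED 8D 80 9C → 0xC90AED8D809C.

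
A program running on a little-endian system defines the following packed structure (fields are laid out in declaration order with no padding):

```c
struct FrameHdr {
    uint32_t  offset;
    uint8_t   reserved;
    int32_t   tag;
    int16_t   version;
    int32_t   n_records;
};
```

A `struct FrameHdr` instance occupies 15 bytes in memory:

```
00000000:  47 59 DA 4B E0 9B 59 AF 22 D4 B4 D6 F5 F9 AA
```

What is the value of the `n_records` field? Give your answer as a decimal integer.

-1426459178

`n_records` follows `offset` (4 B), `reserved` (1 B), `tag` (4 B), `version` (2 B), so it starts at offset 4 + 1 + 4 + 2 = 11 and occupies 4 bytes.
Bytes at offsets 11..14: D6 F5 F9 AA.
Little-endian stores the least-significant byte at the lowest address.
Reassemble most-significant byte first: AA F9 F5 D6 → 0xAAF9F5D6.
Top bit is set, so as a signed 32-bit value this is 0xAAF9F5D6 − 2^32 = -1426459178.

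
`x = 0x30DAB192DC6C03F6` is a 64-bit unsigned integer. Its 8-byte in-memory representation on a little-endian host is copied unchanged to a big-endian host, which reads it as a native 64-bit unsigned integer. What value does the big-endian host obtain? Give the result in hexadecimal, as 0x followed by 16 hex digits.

0xF6036CDC92B1DA30

Stored little-endian, the bytes at ascending addresses are F6 03 6C DC 92 B1 DA 30.
Read back as big-endian, the last byte is least significant, giving 0xF6036CDC92B1DA30.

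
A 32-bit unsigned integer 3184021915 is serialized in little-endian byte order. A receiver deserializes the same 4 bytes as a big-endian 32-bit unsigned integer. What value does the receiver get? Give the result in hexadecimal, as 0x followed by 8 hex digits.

3184021915 in 32-bit hexadecimal is 0xBDC8519B.
Stored little-endian, the bytes at ascending addresses are 9B 51 C8 BD.
Read back as big-endian, the last byte is least significant, giving 0x9B51C8BD.

0x9B51C8BD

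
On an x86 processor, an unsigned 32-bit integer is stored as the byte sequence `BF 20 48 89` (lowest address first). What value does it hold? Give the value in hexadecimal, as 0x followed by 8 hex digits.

0x894820BF

In little-endian order the low byte comes first in memory.
Reassemble most-significant byte first: 89 48 20 BF → 0x894820BF.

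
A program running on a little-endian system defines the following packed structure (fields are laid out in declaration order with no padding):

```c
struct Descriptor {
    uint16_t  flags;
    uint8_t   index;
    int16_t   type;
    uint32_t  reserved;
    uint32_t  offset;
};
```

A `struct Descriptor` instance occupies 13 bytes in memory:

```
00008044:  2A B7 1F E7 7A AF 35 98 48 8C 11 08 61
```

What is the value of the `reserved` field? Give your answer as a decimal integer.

`reserved` follows `flags` (2 B), `index` (1 B), `type` (2 B), so it starts at offset 2 + 1 + 2 = 5 and occupies 4 bytes.
Bytes at offsets 5..8: AF 35 98 48.
Little-endian stores the least-significant byte at the lowest address.
Reassemble most-significant byte first: 48 98 35 AF → 0x489835AF.
0x489835AF = 1217934767.

1217934767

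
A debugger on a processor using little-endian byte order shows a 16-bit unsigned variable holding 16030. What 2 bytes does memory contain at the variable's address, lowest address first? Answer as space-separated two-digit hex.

16030 in hexadecimal, padded to 16 bits, is 0x3E9E.
Split into bytes (most-significant first): 3E 9E.
Little-endian: lowest address holds the least-significant byte.
So at ascending addresses the bytes are 9E 3E.

9E 3E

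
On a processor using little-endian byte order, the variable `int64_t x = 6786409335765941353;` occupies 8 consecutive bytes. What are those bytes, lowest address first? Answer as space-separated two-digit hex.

69 3C B9 BE 55 2B 2E 5E

6786409335765941353 in hexadecimal, padded to 64 bits, is 0x5E2E2B55BEB93C69.
Split into bytes (most-significant first): 5E 2E 2B 55 BE B9 3C 69.
In little-endian order the low byte comes first in memory.
So at ascending addresses the bytes are 69 3C B9 BE 55 2B 2E 5E.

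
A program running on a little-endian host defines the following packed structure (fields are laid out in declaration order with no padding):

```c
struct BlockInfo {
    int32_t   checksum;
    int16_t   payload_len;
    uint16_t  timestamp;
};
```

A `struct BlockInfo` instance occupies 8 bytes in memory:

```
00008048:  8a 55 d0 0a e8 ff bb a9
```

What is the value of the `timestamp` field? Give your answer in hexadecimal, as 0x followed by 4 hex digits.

0xA9BB

`timestamp` follows `checksum` (4 B), `payload_len` (2 B), so it starts at offset 4 + 2 = 6 and occupies 2 bytes.
Bytes at offsets 6..7: BB A9.
Little-endian stores the least-significant byte at the lowest address.
Reassemble most-significant byte first: A9 BB → 0xA9BB.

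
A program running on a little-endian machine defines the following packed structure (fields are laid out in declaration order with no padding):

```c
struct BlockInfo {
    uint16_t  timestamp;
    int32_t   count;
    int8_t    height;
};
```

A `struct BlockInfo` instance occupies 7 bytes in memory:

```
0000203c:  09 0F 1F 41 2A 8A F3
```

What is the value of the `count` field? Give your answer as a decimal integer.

-1976942305

`count` follows `timestamp` (2 bytes), so it starts at byte offset 2 and occupies 4 bytes.
Bytes at offsets 2..5: 1F 41 2A 8A.
Little-endian stores the least-significant byte at the lowest address.
Reassemble most-significant byte first: 8A 2A 41 1F → 0x8A2A411F.
Top bit is set, so as a signed 32-bit value this is 0x8A2A411F − 2^32 = -1976942305.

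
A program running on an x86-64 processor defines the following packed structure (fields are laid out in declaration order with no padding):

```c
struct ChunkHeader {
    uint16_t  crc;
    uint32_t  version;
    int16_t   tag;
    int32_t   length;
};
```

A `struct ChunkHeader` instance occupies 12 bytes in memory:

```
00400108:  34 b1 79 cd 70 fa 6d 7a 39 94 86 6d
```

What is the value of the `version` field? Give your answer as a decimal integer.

`version` follows `crc` (2 bytes), so it starts at byte offset 2 and occupies 4 bytes.
Bytes at offsets 2..5: 79 CD 70 FA.
Little-endian: lowest address holds the least-significant byte.
Reassemble most-significant byte first: FA 70 CD 79 → 0xFA70CD79.
0xFA70CD79 = 4201696633.

4201696633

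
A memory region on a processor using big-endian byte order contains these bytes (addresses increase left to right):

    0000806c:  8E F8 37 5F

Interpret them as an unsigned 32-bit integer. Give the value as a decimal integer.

In big-endian order the high byte comes first in memory.
The bytes are already most-significant first: 0x8EF8375F.
0x8EF8375F = 2398631775.

2398631775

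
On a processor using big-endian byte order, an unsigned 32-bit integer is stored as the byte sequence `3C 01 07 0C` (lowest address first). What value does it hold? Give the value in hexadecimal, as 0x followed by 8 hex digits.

Big-endian: lowest address holds the most-significant byte.
The bytes are already most-significant first: 0x3C01070C.

0x3C01070C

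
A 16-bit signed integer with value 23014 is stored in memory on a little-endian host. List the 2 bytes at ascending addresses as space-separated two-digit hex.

23014 in hexadecimal, padded to 16 bits, is 0x59E6.
Split into bytes (most-significant first): 59 E6.
In little-endian order the low byte comes first in memory.
So at ascending addresses the bytes are E6 59.

E6 59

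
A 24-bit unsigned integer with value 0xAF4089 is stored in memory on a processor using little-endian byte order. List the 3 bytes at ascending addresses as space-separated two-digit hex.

Split into bytes (most-significant first): AF 40 89.
Little-endian: lowest address holds the least-significant byte.
So at ascending addresses the bytes are 89 40 AF.

89 40 AF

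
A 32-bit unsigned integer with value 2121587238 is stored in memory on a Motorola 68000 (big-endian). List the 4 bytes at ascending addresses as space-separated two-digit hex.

7E 74 DA 26

2121587238 in hexadecimal, padded to 32 bits, is 0x7E74DA26.
Split into bytes (most-significant first): 7E 74 DA 26.
In big-endian order the high byte comes first in memory.
So the memory order matches the most-significant-first order: 7E 74 DA 26.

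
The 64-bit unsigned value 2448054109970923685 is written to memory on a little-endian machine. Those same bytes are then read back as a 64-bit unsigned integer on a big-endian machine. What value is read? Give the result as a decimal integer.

11925743053697775905

2448054109970923685 in 64-bit hexadecimal is 0x21F93C3E1FC080A5.
Stored little-endian, the bytes at ascending addresses are A5 80 C0 1F 3E 3C F9 21.
Read back as big-endian, the last byte is least significant, giving 0xA580C01F3E3CF921.
0xA580C01F3E3CF921 = 11925743053697775905.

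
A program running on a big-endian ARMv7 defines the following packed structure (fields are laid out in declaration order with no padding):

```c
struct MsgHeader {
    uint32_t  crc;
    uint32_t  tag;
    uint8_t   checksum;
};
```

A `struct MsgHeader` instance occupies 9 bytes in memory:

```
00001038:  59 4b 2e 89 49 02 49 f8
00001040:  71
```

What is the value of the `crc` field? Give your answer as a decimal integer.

`crc` is the first field, at byte offset 0, occupying 4 bytes.
Bytes at offsets 0..3: 59 4B 2E 89.
Big-endian: lowest address holds the most-significant byte.
The bytes are already most-significant first: 0x594B2E89.
0x594B2E89 = 1498099337.

1498099337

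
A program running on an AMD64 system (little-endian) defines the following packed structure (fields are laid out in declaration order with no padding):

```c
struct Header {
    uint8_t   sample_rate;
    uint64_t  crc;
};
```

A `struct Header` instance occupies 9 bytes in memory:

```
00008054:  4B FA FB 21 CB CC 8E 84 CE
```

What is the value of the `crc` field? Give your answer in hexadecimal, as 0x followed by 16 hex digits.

0xCE848ECCCB21FBFA

`crc` follows `sample_rate` (1 byte), so it starts at byte offset 1 and occupies 8 bytes.
Bytes at offsets 1..8: FA FB 21 CB CC 8E 84 CE.
In little-endian order the low byte comes first in memory.
Reassemble most-significant byte first: CE 84 8E CC CB 21 FB FA → 0xCE848ECCCB21FBFA.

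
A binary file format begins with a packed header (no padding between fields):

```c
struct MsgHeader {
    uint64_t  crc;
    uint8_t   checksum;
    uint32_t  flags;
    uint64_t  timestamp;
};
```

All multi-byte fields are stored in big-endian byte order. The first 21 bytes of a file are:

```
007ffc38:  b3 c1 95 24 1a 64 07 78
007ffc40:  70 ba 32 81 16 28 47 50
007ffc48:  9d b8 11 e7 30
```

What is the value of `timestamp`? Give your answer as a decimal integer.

`timestamp` follows `crc` (8 B), `checksum` (1 B), `flags` (4 B), so it starts at offset 8 + 1 + 4 = 13 and occupies 8 bytes.
Bytes at offsets 13..20: 28 47 50 9D B8 11 E7 30.
Big-endian stores the most-significant byte at the lowest address.
The bytes are already most-significant first: 0x2847509DB811E730.
0x2847509DB811E730 = 2902377123191842608.

2902377123191842608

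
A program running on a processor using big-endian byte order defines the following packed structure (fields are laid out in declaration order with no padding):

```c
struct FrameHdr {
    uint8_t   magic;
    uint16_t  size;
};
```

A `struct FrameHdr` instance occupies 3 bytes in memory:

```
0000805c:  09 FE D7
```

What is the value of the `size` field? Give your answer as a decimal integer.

`size` follows `magic` (1 byte), so it starts at byte offset 1 and occupies 2 bytes.
Bytes at offsets 1..2: FE D7.
Big-endian stores the most-significant byte at the lowest address.
The bytes are already most-significant first: 0xFED7.
0xFED7 = 65239.

65239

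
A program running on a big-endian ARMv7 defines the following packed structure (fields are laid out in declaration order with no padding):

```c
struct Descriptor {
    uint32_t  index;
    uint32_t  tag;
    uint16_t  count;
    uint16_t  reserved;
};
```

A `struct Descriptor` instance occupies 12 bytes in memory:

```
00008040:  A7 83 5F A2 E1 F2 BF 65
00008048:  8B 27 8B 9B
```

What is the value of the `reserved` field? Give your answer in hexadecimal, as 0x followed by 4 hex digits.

`reserved` follows `index` (4 B), `tag` (4 B), `count` (2 B), so it starts at offset 4 + 4 + 2 = 10 and occupies 2 bytes.
Bytes at offsets 10..11: 8B 9B.
Big-endian stores the most-significant byte at the lowest address.
The bytes are already most-significant first: 0x8B9B.

0x8B9B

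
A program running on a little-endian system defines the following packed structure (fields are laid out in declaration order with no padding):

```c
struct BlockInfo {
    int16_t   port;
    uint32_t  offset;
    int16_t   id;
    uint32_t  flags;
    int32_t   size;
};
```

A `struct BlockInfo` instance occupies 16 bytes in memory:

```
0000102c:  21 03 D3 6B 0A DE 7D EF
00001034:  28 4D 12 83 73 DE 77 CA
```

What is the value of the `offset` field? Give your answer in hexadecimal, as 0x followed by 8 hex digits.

0xDE0A6BD3

`offset` follows `port` (2 bytes), so it starts at byte offset 2 and occupies 4 bytes.
Bytes at offsets 2..5: D3 6B 0A DE.
Little-endian: lowest address holds the least-significant byte.
Reassemble most-significant byte first: DE 0A 6B D3 → 0xDE0A6BD3.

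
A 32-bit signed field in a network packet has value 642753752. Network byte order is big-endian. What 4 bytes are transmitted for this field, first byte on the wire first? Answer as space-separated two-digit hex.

26 4F A4 D8

642753752 in hexadecimal, padded to 32 bits, is 0x264FA4D8.
Split into bytes (most-significant first): 26 4F A4 D8.
Big-endian stores the most-significant byte at the lowest address.
So the memory order matches the most-significant-first order: 26 4F A4 D8.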